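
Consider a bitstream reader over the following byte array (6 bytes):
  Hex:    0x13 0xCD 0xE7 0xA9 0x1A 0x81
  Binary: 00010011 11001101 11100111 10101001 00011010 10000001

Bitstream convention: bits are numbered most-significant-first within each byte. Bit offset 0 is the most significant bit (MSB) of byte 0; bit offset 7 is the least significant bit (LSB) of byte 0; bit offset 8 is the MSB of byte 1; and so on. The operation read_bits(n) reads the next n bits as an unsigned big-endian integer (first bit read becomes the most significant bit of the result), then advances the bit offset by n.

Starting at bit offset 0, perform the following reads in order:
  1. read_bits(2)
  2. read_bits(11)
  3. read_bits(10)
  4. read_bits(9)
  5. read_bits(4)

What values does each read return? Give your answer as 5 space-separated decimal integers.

Read 1: bits[0:2] width=2 -> value=0 (bin 00); offset now 2 = byte 0 bit 2; 46 bits remain
Read 2: bits[2:13] width=11 -> value=633 (bin 01001111001); offset now 13 = byte 1 bit 5; 35 bits remain
Read 3: bits[13:23] width=10 -> value=755 (bin 1011110011); offset now 23 = byte 2 bit 7; 25 bits remain
Read 4: bits[23:32] width=9 -> value=425 (bin 110101001); offset now 32 = byte 4 bit 0; 16 bits remain
Read 5: bits[32:36] width=4 -> value=1 (bin 0001); offset now 36 = byte 4 bit 4; 12 bits remain

Answer: 0 633 755 425 1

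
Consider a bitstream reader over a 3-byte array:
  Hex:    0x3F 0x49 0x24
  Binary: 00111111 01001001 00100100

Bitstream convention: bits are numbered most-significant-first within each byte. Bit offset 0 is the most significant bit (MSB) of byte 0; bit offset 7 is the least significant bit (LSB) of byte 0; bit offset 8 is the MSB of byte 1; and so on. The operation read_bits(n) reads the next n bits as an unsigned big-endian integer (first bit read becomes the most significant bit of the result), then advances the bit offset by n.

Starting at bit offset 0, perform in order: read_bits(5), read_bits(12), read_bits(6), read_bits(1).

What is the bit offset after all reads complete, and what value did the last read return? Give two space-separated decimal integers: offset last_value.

Answer: 24 0

Derivation:
Read 1: bits[0:5] width=5 -> value=7 (bin 00111); offset now 5 = byte 0 bit 5; 19 bits remain
Read 2: bits[5:17] width=12 -> value=3730 (bin 111010010010); offset now 17 = byte 2 bit 1; 7 bits remain
Read 3: bits[17:23] width=6 -> value=18 (bin 010010); offset now 23 = byte 2 bit 7; 1 bits remain
Read 4: bits[23:24] width=1 -> value=0 (bin 0); offset now 24 = byte 3 bit 0; 0 bits remain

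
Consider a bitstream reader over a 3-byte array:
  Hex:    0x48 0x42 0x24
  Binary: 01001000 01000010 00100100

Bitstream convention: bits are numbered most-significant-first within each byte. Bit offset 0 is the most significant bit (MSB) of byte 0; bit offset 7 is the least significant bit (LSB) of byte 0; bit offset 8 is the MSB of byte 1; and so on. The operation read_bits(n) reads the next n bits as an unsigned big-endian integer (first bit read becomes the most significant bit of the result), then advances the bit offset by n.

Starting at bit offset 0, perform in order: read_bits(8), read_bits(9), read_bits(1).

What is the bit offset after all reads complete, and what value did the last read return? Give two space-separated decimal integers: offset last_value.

Answer: 18 0

Derivation:
Read 1: bits[0:8] width=8 -> value=72 (bin 01001000); offset now 8 = byte 1 bit 0; 16 bits remain
Read 2: bits[8:17] width=9 -> value=132 (bin 010000100); offset now 17 = byte 2 bit 1; 7 bits remain
Read 3: bits[17:18] width=1 -> value=0 (bin 0); offset now 18 = byte 2 bit 2; 6 bits remain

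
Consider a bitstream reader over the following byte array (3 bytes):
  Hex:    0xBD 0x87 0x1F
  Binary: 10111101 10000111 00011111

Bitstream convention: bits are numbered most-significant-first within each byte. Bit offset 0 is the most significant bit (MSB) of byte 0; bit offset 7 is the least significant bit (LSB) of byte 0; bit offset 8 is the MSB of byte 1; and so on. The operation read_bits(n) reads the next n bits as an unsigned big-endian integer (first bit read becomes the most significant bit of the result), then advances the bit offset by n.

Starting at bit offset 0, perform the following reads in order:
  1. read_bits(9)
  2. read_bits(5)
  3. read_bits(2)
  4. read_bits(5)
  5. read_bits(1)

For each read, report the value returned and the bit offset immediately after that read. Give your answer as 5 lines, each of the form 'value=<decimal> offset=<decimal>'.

Read 1: bits[0:9] width=9 -> value=379 (bin 101111011); offset now 9 = byte 1 bit 1; 15 bits remain
Read 2: bits[9:14] width=5 -> value=1 (bin 00001); offset now 14 = byte 1 bit 6; 10 bits remain
Read 3: bits[14:16] width=2 -> value=3 (bin 11); offset now 16 = byte 2 bit 0; 8 bits remain
Read 4: bits[16:21] width=5 -> value=3 (bin 00011); offset now 21 = byte 2 bit 5; 3 bits remain
Read 5: bits[21:22] width=1 -> value=1 (bin 1); offset now 22 = byte 2 bit 6; 2 bits remain

Answer: value=379 offset=9
value=1 offset=14
value=3 offset=16
value=3 offset=21
value=1 offset=22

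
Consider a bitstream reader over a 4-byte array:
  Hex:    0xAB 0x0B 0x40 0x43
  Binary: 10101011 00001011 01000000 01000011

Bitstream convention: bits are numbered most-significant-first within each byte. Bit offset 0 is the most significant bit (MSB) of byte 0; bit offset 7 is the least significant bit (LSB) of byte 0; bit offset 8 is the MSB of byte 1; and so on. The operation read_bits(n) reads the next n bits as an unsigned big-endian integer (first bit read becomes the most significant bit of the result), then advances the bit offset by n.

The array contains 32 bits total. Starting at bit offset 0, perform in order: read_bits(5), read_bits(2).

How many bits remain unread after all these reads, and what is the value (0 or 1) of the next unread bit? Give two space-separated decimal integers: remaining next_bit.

Read 1: bits[0:5] width=5 -> value=21 (bin 10101); offset now 5 = byte 0 bit 5; 27 bits remain
Read 2: bits[5:7] width=2 -> value=1 (bin 01); offset now 7 = byte 0 bit 7; 25 bits remain

Answer: 25 1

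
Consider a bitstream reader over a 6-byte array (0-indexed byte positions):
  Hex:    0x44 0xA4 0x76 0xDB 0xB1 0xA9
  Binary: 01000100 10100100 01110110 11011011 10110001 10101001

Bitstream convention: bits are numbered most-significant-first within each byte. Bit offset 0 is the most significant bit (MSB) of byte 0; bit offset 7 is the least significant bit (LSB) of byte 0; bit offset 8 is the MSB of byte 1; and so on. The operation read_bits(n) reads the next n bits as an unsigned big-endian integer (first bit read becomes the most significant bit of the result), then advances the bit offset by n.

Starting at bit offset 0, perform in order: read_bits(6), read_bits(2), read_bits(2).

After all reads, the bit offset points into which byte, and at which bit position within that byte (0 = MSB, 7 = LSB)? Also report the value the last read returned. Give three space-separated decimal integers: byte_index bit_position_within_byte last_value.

Answer: 1 2 2

Derivation:
Read 1: bits[0:6] width=6 -> value=17 (bin 010001); offset now 6 = byte 0 bit 6; 42 bits remain
Read 2: bits[6:8] width=2 -> value=0 (bin 00); offset now 8 = byte 1 bit 0; 40 bits remain
Read 3: bits[8:10] width=2 -> value=2 (bin 10); offset now 10 = byte 1 bit 2; 38 bits remain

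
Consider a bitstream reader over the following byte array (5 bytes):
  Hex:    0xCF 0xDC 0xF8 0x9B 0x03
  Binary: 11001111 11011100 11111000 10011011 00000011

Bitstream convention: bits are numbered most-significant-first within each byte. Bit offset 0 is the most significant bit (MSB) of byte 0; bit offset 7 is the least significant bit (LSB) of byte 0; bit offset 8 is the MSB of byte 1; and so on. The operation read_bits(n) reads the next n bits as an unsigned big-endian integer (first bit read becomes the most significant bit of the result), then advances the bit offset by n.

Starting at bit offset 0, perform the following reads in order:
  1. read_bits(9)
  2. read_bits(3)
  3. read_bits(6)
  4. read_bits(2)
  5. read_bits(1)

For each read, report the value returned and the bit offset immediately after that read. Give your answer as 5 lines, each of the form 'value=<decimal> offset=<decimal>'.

Answer: value=415 offset=9
value=5 offset=12
value=51 offset=18
value=3 offset=20
value=1 offset=21

Derivation:
Read 1: bits[0:9] width=9 -> value=415 (bin 110011111); offset now 9 = byte 1 bit 1; 31 bits remain
Read 2: bits[9:12] width=3 -> value=5 (bin 101); offset now 12 = byte 1 bit 4; 28 bits remain
Read 3: bits[12:18] width=6 -> value=51 (bin 110011); offset now 18 = byte 2 bit 2; 22 bits remain
Read 4: bits[18:20] width=2 -> value=3 (bin 11); offset now 20 = byte 2 bit 4; 20 bits remain
Read 5: bits[20:21] width=1 -> value=1 (bin 1); offset now 21 = byte 2 bit 5; 19 bits remain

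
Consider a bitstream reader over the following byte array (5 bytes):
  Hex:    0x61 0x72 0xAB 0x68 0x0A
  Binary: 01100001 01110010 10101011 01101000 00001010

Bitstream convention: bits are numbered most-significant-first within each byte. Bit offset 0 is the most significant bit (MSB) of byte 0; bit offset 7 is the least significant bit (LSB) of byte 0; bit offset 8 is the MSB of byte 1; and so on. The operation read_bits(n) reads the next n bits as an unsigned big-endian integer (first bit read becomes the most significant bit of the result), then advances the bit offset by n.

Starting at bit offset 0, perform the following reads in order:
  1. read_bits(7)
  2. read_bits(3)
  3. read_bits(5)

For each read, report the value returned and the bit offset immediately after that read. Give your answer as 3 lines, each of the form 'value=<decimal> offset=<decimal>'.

Read 1: bits[0:7] width=7 -> value=48 (bin 0110000); offset now 7 = byte 0 bit 7; 33 bits remain
Read 2: bits[7:10] width=3 -> value=5 (bin 101); offset now 10 = byte 1 bit 2; 30 bits remain
Read 3: bits[10:15] width=5 -> value=25 (bin 11001); offset now 15 = byte 1 bit 7; 25 bits remain

Answer: value=48 offset=7
value=5 offset=10
value=25 offset=15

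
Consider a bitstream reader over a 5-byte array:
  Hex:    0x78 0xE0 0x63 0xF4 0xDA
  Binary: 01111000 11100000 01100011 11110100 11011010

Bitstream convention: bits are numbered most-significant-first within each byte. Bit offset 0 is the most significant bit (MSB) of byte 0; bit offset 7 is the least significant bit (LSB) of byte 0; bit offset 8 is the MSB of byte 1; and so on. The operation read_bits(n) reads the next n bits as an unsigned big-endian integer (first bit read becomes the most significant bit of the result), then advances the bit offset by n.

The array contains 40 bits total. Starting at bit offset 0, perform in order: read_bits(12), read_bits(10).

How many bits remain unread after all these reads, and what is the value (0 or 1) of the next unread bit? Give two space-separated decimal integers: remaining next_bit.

Read 1: bits[0:12] width=12 -> value=1934 (bin 011110001110); offset now 12 = byte 1 bit 4; 28 bits remain
Read 2: bits[12:22] width=10 -> value=24 (bin 0000011000); offset now 22 = byte 2 bit 6; 18 bits remain

Answer: 18 1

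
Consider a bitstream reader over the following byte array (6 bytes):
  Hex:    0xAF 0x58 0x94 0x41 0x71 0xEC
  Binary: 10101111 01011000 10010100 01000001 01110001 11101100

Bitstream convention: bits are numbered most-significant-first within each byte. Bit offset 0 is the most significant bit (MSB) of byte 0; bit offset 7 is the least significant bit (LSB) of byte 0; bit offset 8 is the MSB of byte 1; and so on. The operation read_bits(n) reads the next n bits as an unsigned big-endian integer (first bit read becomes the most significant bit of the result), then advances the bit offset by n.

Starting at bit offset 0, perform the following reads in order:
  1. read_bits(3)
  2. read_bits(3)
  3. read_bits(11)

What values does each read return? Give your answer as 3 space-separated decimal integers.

Answer: 5 3 1713

Derivation:
Read 1: bits[0:3] width=3 -> value=5 (bin 101); offset now 3 = byte 0 bit 3; 45 bits remain
Read 2: bits[3:6] width=3 -> value=3 (bin 011); offset now 6 = byte 0 bit 6; 42 bits remain
Read 3: bits[6:17] width=11 -> value=1713 (bin 11010110001); offset now 17 = byte 2 bit 1; 31 bits remain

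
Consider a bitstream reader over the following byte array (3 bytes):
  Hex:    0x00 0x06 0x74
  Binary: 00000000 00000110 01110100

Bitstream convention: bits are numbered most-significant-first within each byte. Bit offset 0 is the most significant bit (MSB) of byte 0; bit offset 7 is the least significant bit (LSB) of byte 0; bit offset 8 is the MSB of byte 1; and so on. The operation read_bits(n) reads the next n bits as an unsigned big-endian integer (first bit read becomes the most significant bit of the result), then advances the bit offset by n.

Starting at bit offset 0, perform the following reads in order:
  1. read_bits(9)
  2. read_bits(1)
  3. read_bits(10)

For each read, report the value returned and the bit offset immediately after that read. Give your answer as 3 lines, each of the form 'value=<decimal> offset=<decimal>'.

Answer: value=0 offset=9
value=0 offset=10
value=103 offset=20

Derivation:
Read 1: bits[0:9] width=9 -> value=0 (bin 000000000); offset now 9 = byte 1 bit 1; 15 bits remain
Read 2: bits[9:10] width=1 -> value=0 (bin 0); offset now 10 = byte 1 bit 2; 14 bits remain
Read 3: bits[10:20] width=10 -> value=103 (bin 0001100111); offset now 20 = byte 2 bit 4; 4 bits remain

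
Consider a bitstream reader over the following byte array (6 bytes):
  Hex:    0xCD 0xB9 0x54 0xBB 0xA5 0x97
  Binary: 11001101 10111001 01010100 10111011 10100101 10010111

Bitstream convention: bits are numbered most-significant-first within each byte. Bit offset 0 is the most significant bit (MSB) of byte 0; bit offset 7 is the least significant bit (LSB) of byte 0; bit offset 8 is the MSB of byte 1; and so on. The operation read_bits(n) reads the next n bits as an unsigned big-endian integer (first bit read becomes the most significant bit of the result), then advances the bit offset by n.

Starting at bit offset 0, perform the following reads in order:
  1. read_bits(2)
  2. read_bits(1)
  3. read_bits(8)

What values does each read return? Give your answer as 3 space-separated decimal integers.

Read 1: bits[0:2] width=2 -> value=3 (bin 11); offset now 2 = byte 0 bit 2; 46 bits remain
Read 2: bits[2:3] width=1 -> value=0 (bin 0); offset now 3 = byte 0 bit 3; 45 bits remain
Read 3: bits[3:11] width=8 -> value=109 (bin 01101101); offset now 11 = byte 1 bit 3; 37 bits remain

Answer: 3 0 109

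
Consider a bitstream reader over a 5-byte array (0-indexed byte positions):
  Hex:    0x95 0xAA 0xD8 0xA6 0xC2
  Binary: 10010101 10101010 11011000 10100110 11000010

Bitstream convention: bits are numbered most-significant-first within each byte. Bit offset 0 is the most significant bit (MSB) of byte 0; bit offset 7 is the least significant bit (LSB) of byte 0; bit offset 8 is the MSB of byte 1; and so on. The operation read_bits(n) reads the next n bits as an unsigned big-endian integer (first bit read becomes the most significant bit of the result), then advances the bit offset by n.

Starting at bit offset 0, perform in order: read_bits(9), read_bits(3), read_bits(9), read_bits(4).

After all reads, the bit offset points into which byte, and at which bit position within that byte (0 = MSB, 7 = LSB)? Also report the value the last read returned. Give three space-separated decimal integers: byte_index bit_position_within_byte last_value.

Answer: 3 1 1

Derivation:
Read 1: bits[0:9] width=9 -> value=299 (bin 100101011); offset now 9 = byte 1 bit 1; 31 bits remain
Read 2: bits[9:12] width=3 -> value=2 (bin 010); offset now 12 = byte 1 bit 4; 28 bits remain
Read 3: bits[12:21] width=9 -> value=347 (bin 101011011); offset now 21 = byte 2 bit 5; 19 bits remain
Read 4: bits[21:25] width=4 -> value=1 (bin 0001); offset now 25 = byte 3 bit 1; 15 bits remain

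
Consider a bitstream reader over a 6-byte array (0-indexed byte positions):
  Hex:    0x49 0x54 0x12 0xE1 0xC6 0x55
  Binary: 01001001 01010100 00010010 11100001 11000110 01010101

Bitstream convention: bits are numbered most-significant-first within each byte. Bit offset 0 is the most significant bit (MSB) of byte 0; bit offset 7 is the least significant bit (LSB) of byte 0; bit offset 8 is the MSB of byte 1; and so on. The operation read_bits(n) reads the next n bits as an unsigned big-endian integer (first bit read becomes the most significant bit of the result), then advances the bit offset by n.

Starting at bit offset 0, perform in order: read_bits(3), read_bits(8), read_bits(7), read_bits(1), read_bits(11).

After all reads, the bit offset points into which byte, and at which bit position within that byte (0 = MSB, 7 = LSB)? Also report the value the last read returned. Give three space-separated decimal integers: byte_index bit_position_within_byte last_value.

Answer: 3 6 1208

Derivation:
Read 1: bits[0:3] width=3 -> value=2 (bin 010); offset now 3 = byte 0 bit 3; 45 bits remain
Read 2: bits[3:11] width=8 -> value=74 (bin 01001010); offset now 11 = byte 1 bit 3; 37 bits remain
Read 3: bits[11:18] width=7 -> value=80 (bin 1010000); offset now 18 = byte 2 bit 2; 30 bits remain
Read 4: bits[18:19] width=1 -> value=0 (bin 0); offset now 19 = byte 2 bit 3; 29 bits remain
Read 5: bits[19:30] width=11 -> value=1208 (bin 10010111000); offset now 30 = byte 3 bit 6; 18 bits remain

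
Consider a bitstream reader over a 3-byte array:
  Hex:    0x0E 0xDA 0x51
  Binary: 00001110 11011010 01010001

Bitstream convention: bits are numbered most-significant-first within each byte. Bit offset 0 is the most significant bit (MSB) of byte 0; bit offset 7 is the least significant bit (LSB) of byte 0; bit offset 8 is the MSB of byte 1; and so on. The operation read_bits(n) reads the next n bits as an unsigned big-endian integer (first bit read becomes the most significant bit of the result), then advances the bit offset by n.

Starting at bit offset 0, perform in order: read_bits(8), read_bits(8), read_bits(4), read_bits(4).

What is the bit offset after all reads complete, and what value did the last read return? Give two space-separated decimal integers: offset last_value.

Answer: 24 1

Derivation:
Read 1: bits[0:8] width=8 -> value=14 (bin 00001110); offset now 8 = byte 1 bit 0; 16 bits remain
Read 2: bits[8:16] width=8 -> value=218 (bin 11011010); offset now 16 = byte 2 bit 0; 8 bits remain
Read 3: bits[16:20] width=4 -> value=5 (bin 0101); offset now 20 = byte 2 bit 4; 4 bits remain
Read 4: bits[20:24] width=4 -> value=1 (bin 0001); offset now 24 = byte 3 bit 0; 0 bits remain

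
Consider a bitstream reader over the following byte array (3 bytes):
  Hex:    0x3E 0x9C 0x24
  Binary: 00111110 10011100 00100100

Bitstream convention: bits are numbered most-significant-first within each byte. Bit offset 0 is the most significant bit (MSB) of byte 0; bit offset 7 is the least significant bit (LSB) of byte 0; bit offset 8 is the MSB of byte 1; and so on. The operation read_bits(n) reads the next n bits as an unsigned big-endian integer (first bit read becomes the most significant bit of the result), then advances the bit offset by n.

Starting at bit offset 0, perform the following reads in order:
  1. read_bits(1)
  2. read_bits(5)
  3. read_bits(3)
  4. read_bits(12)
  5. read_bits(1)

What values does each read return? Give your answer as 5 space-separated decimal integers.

Answer: 0 15 5 900 1

Derivation:
Read 1: bits[0:1] width=1 -> value=0 (bin 0); offset now 1 = byte 0 bit 1; 23 bits remain
Read 2: bits[1:6] width=5 -> value=15 (bin 01111); offset now 6 = byte 0 bit 6; 18 bits remain
Read 3: bits[6:9] width=3 -> value=5 (bin 101); offset now 9 = byte 1 bit 1; 15 bits remain
Read 4: bits[9:21] width=12 -> value=900 (bin 001110000100); offset now 21 = byte 2 bit 5; 3 bits remain
Read 5: bits[21:22] width=1 -> value=1 (bin 1); offset now 22 = byte 2 bit 6; 2 bits remain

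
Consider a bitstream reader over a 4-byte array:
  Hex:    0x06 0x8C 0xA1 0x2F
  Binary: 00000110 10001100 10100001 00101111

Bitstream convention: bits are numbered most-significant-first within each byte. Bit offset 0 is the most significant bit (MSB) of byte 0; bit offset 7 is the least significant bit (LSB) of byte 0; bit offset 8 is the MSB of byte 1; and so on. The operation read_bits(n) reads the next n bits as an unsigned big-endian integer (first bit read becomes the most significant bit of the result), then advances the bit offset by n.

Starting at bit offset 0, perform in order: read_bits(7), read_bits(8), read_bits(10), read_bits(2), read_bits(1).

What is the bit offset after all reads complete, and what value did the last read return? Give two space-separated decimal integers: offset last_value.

Answer: 28 0

Derivation:
Read 1: bits[0:7] width=7 -> value=3 (bin 0000011); offset now 7 = byte 0 bit 7; 25 bits remain
Read 2: bits[7:15] width=8 -> value=70 (bin 01000110); offset now 15 = byte 1 bit 7; 17 bits remain
Read 3: bits[15:25] width=10 -> value=322 (bin 0101000010); offset now 25 = byte 3 bit 1; 7 bits remain
Read 4: bits[25:27] width=2 -> value=1 (bin 01); offset now 27 = byte 3 bit 3; 5 bits remain
Read 5: bits[27:28] width=1 -> value=0 (bin 0); offset now 28 = byte 3 bit 4; 4 bits remain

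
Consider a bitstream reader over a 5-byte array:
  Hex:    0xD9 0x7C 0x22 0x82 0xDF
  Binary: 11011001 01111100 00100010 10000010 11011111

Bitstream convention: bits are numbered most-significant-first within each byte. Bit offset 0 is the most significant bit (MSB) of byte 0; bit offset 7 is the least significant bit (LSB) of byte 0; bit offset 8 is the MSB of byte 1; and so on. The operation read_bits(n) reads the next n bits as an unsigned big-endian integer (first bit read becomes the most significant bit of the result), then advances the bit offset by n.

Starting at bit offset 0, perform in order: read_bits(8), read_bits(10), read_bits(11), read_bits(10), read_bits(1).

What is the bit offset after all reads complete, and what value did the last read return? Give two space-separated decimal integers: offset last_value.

Read 1: bits[0:8] width=8 -> value=217 (bin 11011001); offset now 8 = byte 1 bit 0; 32 bits remain
Read 2: bits[8:18] width=10 -> value=496 (bin 0111110000); offset now 18 = byte 2 bit 2; 22 bits remain
Read 3: bits[18:29] width=11 -> value=1104 (bin 10001010000); offset now 29 = byte 3 bit 5; 11 bits remain
Read 4: bits[29:39] width=10 -> value=367 (bin 0101101111); offset now 39 = byte 4 bit 7; 1 bits remain
Read 5: bits[39:40] width=1 -> value=1 (bin 1); offset now 40 = byte 5 bit 0; 0 bits remain

Answer: 40 1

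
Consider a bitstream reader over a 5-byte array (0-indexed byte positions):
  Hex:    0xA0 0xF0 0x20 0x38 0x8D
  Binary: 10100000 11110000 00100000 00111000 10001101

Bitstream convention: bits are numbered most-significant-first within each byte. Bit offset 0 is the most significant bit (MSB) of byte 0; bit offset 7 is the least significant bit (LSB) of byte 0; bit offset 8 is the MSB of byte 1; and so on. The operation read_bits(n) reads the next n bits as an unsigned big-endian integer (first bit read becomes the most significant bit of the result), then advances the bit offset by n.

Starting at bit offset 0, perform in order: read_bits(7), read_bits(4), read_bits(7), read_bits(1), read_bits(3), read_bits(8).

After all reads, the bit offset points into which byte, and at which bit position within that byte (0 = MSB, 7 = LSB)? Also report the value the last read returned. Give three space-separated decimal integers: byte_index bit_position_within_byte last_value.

Answer: 3 6 14

Derivation:
Read 1: bits[0:7] width=7 -> value=80 (bin 1010000); offset now 7 = byte 0 bit 7; 33 bits remain
Read 2: bits[7:11] width=4 -> value=7 (bin 0111); offset now 11 = byte 1 bit 3; 29 bits remain
Read 3: bits[11:18] width=7 -> value=64 (bin 1000000); offset now 18 = byte 2 bit 2; 22 bits remain
Read 4: bits[18:19] width=1 -> value=1 (bin 1); offset now 19 = byte 2 bit 3; 21 bits remain
Read 5: bits[19:22] width=3 -> value=0 (bin 000); offset now 22 = byte 2 bit 6; 18 bits remain
Read 6: bits[22:30] width=8 -> value=14 (bin 00001110); offset now 30 = byte 3 bit 6; 10 bits remain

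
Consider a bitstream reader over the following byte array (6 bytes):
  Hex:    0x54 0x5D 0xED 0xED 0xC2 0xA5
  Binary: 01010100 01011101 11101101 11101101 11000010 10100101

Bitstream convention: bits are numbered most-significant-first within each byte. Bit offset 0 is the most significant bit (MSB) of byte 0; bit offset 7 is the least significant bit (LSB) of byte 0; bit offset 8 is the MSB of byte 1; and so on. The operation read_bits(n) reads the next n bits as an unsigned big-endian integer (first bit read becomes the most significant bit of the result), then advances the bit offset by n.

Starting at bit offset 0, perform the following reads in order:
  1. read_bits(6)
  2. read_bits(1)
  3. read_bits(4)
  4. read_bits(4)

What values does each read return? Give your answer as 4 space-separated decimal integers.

Read 1: bits[0:6] width=6 -> value=21 (bin 010101); offset now 6 = byte 0 bit 6; 42 bits remain
Read 2: bits[6:7] width=1 -> value=0 (bin 0); offset now 7 = byte 0 bit 7; 41 bits remain
Read 3: bits[7:11] width=4 -> value=2 (bin 0010); offset now 11 = byte 1 bit 3; 37 bits remain
Read 4: bits[11:15] width=4 -> value=14 (bin 1110); offset now 15 = byte 1 bit 7; 33 bits remain

Answer: 21 0 2 14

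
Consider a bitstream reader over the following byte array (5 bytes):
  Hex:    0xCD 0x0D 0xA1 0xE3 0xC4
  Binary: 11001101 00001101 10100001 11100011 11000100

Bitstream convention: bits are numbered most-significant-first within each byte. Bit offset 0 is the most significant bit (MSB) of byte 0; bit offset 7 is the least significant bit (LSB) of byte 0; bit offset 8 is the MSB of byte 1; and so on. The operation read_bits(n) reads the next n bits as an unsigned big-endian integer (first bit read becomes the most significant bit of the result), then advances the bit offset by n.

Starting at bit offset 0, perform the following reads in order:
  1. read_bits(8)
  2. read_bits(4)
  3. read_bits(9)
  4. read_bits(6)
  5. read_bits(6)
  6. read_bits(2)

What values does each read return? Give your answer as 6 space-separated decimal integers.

Answer: 205 0 436 15 7 2

Derivation:
Read 1: bits[0:8] width=8 -> value=205 (bin 11001101); offset now 8 = byte 1 bit 0; 32 bits remain
Read 2: bits[8:12] width=4 -> value=0 (bin 0000); offset now 12 = byte 1 bit 4; 28 bits remain
Read 3: bits[12:21] width=9 -> value=436 (bin 110110100); offset now 21 = byte 2 bit 5; 19 bits remain
Read 4: bits[21:27] width=6 -> value=15 (bin 001111); offset now 27 = byte 3 bit 3; 13 bits remain
Read 5: bits[27:33] width=6 -> value=7 (bin 000111); offset now 33 = byte 4 bit 1; 7 bits remain
Read 6: bits[33:35] width=2 -> value=2 (bin 10); offset now 35 = byte 4 bit 3; 5 bits remain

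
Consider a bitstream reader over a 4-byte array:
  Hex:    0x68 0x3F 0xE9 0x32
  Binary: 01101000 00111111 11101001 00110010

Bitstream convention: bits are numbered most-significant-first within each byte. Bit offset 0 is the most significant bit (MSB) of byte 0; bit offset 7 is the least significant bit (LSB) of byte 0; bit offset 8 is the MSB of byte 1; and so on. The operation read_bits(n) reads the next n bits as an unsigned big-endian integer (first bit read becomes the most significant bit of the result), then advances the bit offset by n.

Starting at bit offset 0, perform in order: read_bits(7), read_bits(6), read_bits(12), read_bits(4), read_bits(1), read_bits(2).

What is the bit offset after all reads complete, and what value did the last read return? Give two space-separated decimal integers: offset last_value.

Answer: 32 2

Derivation:
Read 1: bits[0:7] width=7 -> value=52 (bin 0110100); offset now 7 = byte 0 bit 7; 25 bits remain
Read 2: bits[7:13] width=6 -> value=7 (bin 000111); offset now 13 = byte 1 bit 5; 19 bits remain
Read 3: bits[13:25] width=12 -> value=4050 (bin 111111010010); offset now 25 = byte 3 bit 1; 7 bits remain
Read 4: bits[25:29] width=4 -> value=6 (bin 0110); offset now 29 = byte 3 bit 5; 3 bits remain
Read 5: bits[29:30] width=1 -> value=0 (bin 0); offset now 30 = byte 3 bit 6; 2 bits remain
Read 6: bits[30:32] width=2 -> value=2 (bin 10); offset now 32 = byte 4 bit 0; 0 bits remain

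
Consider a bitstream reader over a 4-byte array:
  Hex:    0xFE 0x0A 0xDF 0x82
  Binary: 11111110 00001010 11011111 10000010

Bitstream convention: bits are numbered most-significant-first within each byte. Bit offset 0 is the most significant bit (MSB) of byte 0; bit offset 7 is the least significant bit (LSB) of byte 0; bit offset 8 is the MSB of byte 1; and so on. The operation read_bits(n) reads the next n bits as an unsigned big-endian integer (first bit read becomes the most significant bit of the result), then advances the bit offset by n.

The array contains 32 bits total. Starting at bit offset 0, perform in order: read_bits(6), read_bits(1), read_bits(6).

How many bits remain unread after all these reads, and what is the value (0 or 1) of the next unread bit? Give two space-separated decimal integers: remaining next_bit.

Answer: 19 0

Derivation:
Read 1: bits[0:6] width=6 -> value=63 (bin 111111); offset now 6 = byte 0 bit 6; 26 bits remain
Read 2: bits[6:7] width=1 -> value=1 (bin 1); offset now 7 = byte 0 bit 7; 25 bits remain
Read 3: bits[7:13] width=6 -> value=1 (bin 000001); offset now 13 = byte 1 bit 5; 19 bits remain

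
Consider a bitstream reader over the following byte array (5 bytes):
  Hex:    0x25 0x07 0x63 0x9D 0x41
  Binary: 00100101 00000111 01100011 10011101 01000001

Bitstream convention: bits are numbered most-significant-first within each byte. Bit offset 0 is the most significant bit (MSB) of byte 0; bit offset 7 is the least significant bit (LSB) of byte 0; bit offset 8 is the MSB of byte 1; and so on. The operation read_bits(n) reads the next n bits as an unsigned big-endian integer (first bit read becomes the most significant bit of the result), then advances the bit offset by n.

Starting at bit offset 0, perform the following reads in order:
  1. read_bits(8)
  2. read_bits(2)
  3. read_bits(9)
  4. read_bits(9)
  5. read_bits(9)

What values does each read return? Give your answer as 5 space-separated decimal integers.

Answer: 37 0 59 57 424

Derivation:
Read 1: bits[0:8] width=8 -> value=37 (bin 00100101); offset now 8 = byte 1 bit 0; 32 bits remain
Read 2: bits[8:10] width=2 -> value=0 (bin 00); offset now 10 = byte 1 bit 2; 30 bits remain
Read 3: bits[10:19] width=9 -> value=59 (bin 000111011); offset now 19 = byte 2 bit 3; 21 bits remain
Read 4: bits[19:28] width=9 -> value=57 (bin 000111001); offset now 28 = byte 3 bit 4; 12 bits remain
Read 5: bits[28:37] width=9 -> value=424 (bin 110101000); offset now 37 = byte 4 bit 5; 3 bits remain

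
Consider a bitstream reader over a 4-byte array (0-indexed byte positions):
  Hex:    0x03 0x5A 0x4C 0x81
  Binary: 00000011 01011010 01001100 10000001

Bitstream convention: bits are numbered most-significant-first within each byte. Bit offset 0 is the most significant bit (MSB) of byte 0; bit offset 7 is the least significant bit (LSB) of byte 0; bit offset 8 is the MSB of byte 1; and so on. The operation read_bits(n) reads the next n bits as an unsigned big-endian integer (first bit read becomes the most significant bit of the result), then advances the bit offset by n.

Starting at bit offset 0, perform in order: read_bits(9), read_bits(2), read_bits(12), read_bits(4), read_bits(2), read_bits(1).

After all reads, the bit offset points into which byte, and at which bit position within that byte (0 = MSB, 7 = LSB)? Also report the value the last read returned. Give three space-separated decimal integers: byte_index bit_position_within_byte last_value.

Answer: 3 6 0

Derivation:
Read 1: bits[0:9] width=9 -> value=6 (bin 000000110); offset now 9 = byte 1 bit 1; 23 bits remain
Read 2: bits[9:11] width=2 -> value=2 (bin 10); offset now 11 = byte 1 bit 3; 21 bits remain
Read 3: bits[11:23] width=12 -> value=3366 (bin 110100100110); offset now 23 = byte 2 bit 7; 9 bits remain
Read 4: bits[23:27] width=4 -> value=4 (bin 0100); offset now 27 = byte 3 bit 3; 5 bits remain
Read 5: bits[27:29] width=2 -> value=0 (bin 00); offset now 29 = byte 3 bit 5; 3 bits remain
Read 6: bits[29:30] width=1 -> value=0 (bin 0); offset now 30 = byte 3 bit 6; 2 bits remain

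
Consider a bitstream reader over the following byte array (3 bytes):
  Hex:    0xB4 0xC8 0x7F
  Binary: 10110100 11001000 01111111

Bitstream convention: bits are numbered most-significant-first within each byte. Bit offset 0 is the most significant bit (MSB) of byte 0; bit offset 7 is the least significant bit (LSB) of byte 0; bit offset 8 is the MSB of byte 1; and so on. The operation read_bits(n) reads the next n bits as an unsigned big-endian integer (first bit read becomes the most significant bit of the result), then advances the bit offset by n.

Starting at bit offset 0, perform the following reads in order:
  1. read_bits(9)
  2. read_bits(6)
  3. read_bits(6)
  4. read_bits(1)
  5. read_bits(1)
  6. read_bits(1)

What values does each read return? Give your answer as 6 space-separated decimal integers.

Answer: 361 36 15 1 1 1

Derivation:
Read 1: bits[0:9] width=9 -> value=361 (bin 101101001); offset now 9 = byte 1 bit 1; 15 bits remain
Read 2: bits[9:15] width=6 -> value=36 (bin 100100); offset now 15 = byte 1 bit 7; 9 bits remain
Read 3: bits[15:21] width=6 -> value=15 (bin 001111); offset now 21 = byte 2 bit 5; 3 bits remain
Read 4: bits[21:22] width=1 -> value=1 (bin 1); offset now 22 = byte 2 bit 6; 2 bits remain
Read 5: bits[22:23] width=1 -> value=1 (bin 1); offset now 23 = byte 2 bit 7; 1 bits remain
Read 6: bits[23:24] width=1 -> value=1 (bin 1); offset now 24 = byte 3 bit 0; 0 bits remain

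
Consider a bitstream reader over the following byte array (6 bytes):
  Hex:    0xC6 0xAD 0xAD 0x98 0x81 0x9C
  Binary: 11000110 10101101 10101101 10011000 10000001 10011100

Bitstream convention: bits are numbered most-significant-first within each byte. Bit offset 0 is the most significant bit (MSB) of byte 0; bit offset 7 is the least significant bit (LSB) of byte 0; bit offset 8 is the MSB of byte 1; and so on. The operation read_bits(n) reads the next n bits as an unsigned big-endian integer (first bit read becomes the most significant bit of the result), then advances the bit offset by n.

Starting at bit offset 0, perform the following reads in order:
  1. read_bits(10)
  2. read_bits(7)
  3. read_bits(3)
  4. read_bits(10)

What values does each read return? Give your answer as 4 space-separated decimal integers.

Answer: 794 91 2 870

Derivation:
Read 1: bits[0:10] width=10 -> value=794 (bin 1100011010); offset now 10 = byte 1 bit 2; 38 bits remain
Read 2: bits[10:17] width=7 -> value=91 (bin 1011011); offset now 17 = byte 2 bit 1; 31 bits remain
Read 3: bits[17:20] width=3 -> value=2 (bin 010); offset now 20 = byte 2 bit 4; 28 bits remain
Read 4: bits[20:30] width=10 -> value=870 (bin 1101100110); offset now 30 = byte 3 bit 6; 18 bits remain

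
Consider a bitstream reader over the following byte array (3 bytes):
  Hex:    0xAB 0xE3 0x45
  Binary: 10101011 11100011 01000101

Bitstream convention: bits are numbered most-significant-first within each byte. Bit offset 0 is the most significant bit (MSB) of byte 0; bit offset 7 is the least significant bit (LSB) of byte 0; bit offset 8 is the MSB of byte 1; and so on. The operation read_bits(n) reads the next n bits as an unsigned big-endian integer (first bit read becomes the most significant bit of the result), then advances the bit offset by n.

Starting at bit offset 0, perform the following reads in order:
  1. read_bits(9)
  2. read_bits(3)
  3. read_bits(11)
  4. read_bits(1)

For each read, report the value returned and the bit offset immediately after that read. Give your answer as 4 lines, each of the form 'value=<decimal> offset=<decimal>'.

Read 1: bits[0:9] width=9 -> value=343 (bin 101010111); offset now 9 = byte 1 bit 1; 15 bits remain
Read 2: bits[9:12] width=3 -> value=6 (bin 110); offset now 12 = byte 1 bit 4; 12 bits remain
Read 3: bits[12:23] width=11 -> value=418 (bin 00110100010); offset now 23 = byte 2 bit 7; 1 bits remain
Read 4: bits[23:24] width=1 -> value=1 (bin 1); offset now 24 = byte 3 bit 0; 0 bits remain

Answer: value=343 offset=9
value=6 offset=12
value=418 offset=23
value=1 offset=24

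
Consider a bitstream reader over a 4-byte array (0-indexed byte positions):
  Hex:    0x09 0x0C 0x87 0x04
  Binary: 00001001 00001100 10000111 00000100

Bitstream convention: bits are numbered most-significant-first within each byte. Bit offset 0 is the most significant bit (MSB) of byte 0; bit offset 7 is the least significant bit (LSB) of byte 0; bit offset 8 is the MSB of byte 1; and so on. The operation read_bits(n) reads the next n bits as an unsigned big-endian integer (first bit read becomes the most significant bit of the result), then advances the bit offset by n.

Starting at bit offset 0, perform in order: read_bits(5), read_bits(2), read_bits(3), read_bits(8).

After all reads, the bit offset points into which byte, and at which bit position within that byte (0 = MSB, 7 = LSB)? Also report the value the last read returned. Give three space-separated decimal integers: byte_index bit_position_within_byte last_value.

Answer: 2 2 50

Derivation:
Read 1: bits[0:5] width=5 -> value=1 (bin 00001); offset now 5 = byte 0 bit 5; 27 bits remain
Read 2: bits[5:7] width=2 -> value=0 (bin 00); offset now 7 = byte 0 bit 7; 25 bits remain
Read 3: bits[7:10] width=3 -> value=4 (bin 100); offset now 10 = byte 1 bit 2; 22 bits remain
Read 4: bits[10:18] width=8 -> value=50 (bin 00110010); offset now 18 = byte 2 bit 2; 14 bits remain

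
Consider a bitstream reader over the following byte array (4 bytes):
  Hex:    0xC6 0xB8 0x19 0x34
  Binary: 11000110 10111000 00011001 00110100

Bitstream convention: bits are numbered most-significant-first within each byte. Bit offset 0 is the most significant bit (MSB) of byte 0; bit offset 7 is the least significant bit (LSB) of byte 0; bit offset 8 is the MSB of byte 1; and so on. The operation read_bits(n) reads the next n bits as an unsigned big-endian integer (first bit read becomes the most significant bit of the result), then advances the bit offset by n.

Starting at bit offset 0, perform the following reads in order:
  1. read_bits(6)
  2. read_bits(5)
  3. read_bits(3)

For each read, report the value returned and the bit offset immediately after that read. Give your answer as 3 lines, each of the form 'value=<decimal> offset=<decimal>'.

Answer: value=49 offset=6
value=21 offset=11
value=6 offset=14

Derivation:
Read 1: bits[0:6] width=6 -> value=49 (bin 110001); offset now 6 = byte 0 bit 6; 26 bits remain
Read 2: bits[6:11] width=5 -> value=21 (bin 10101); offset now 11 = byte 1 bit 3; 21 bits remain
Read 3: bits[11:14] width=3 -> value=6 (bin 110); offset now 14 = byte 1 bit 6; 18 bits remain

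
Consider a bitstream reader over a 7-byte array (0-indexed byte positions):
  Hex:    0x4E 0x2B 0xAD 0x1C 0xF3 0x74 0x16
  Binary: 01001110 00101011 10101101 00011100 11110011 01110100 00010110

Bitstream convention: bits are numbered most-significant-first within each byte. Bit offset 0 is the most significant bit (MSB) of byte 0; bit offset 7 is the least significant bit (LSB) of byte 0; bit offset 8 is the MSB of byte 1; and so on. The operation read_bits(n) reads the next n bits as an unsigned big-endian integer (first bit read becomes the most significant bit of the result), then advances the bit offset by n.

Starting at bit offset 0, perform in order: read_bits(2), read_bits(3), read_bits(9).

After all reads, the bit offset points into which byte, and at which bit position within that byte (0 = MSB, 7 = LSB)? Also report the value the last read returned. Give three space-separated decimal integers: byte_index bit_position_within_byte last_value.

Read 1: bits[0:2] width=2 -> value=1 (bin 01); offset now 2 = byte 0 bit 2; 54 bits remain
Read 2: bits[2:5] width=3 -> value=1 (bin 001); offset now 5 = byte 0 bit 5; 51 bits remain
Read 3: bits[5:14] width=9 -> value=394 (bin 110001010); offset now 14 = byte 1 bit 6; 42 bits remain

Answer: 1 6 394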